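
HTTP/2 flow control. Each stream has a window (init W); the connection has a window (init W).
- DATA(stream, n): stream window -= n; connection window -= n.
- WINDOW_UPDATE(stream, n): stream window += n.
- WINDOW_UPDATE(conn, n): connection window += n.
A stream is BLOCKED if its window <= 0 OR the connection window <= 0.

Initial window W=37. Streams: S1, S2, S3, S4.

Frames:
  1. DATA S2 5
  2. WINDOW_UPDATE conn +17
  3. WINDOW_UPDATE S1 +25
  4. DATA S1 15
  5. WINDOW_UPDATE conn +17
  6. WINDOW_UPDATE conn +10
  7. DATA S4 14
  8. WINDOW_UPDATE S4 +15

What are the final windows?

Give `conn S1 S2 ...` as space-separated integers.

Op 1: conn=32 S1=37 S2=32 S3=37 S4=37 blocked=[]
Op 2: conn=49 S1=37 S2=32 S3=37 S4=37 blocked=[]
Op 3: conn=49 S1=62 S2=32 S3=37 S4=37 blocked=[]
Op 4: conn=34 S1=47 S2=32 S3=37 S4=37 blocked=[]
Op 5: conn=51 S1=47 S2=32 S3=37 S4=37 blocked=[]
Op 6: conn=61 S1=47 S2=32 S3=37 S4=37 blocked=[]
Op 7: conn=47 S1=47 S2=32 S3=37 S4=23 blocked=[]
Op 8: conn=47 S1=47 S2=32 S3=37 S4=38 blocked=[]

Answer: 47 47 32 37 38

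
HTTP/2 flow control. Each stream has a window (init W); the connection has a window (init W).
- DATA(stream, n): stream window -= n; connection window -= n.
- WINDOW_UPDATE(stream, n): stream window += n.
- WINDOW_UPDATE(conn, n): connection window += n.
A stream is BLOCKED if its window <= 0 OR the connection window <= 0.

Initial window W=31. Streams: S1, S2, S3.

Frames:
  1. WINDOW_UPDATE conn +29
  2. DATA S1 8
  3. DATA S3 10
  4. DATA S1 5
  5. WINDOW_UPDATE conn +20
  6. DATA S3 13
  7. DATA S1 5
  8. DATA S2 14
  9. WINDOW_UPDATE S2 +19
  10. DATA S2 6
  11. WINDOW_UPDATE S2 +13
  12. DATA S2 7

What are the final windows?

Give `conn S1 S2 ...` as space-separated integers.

Answer: 12 13 36 8

Derivation:
Op 1: conn=60 S1=31 S2=31 S3=31 blocked=[]
Op 2: conn=52 S1=23 S2=31 S3=31 blocked=[]
Op 3: conn=42 S1=23 S2=31 S3=21 blocked=[]
Op 4: conn=37 S1=18 S2=31 S3=21 blocked=[]
Op 5: conn=57 S1=18 S2=31 S3=21 blocked=[]
Op 6: conn=44 S1=18 S2=31 S3=8 blocked=[]
Op 7: conn=39 S1=13 S2=31 S3=8 blocked=[]
Op 8: conn=25 S1=13 S2=17 S3=8 blocked=[]
Op 9: conn=25 S1=13 S2=36 S3=8 blocked=[]
Op 10: conn=19 S1=13 S2=30 S3=8 blocked=[]
Op 11: conn=19 S1=13 S2=43 S3=8 blocked=[]
Op 12: conn=12 S1=13 S2=36 S3=8 blocked=[]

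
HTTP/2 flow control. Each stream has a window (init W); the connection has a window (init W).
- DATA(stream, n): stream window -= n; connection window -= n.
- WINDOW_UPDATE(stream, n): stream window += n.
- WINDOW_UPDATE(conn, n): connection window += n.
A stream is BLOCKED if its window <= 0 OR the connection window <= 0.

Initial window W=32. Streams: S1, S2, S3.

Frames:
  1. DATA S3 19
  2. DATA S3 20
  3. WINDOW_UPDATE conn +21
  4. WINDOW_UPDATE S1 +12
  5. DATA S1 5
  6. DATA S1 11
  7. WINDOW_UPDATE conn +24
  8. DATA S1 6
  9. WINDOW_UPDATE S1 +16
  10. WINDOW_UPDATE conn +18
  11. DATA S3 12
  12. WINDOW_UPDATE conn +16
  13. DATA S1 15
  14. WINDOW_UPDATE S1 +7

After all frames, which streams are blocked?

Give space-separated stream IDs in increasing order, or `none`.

Answer: S3

Derivation:
Op 1: conn=13 S1=32 S2=32 S3=13 blocked=[]
Op 2: conn=-7 S1=32 S2=32 S3=-7 blocked=[1, 2, 3]
Op 3: conn=14 S1=32 S2=32 S3=-7 blocked=[3]
Op 4: conn=14 S1=44 S2=32 S3=-7 blocked=[3]
Op 5: conn=9 S1=39 S2=32 S3=-7 blocked=[3]
Op 6: conn=-2 S1=28 S2=32 S3=-7 blocked=[1, 2, 3]
Op 7: conn=22 S1=28 S2=32 S3=-7 blocked=[3]
Op 8: conn=16 S1=22 S2=32 S3=-7 blocked=[3]
Op 9: conn=16 S1=38 S2=32 S3=-7 blocked=[3]
Op 10: conn=34 S1=38 S2=32 S3=-7 blocked=[3]
Op 11: conn=22 S1=38 S2=32 S3=-19 blocked=[3]
Op 12: conn=38 S1=38 S2=32 S3=-19 blocked=[3]
Op 13: conn=23 S1=23 S2=32 S3=-19 blocked=[3]
Op 14: conn=23 S1=30 S2=32 S3=-19 blocked=[3]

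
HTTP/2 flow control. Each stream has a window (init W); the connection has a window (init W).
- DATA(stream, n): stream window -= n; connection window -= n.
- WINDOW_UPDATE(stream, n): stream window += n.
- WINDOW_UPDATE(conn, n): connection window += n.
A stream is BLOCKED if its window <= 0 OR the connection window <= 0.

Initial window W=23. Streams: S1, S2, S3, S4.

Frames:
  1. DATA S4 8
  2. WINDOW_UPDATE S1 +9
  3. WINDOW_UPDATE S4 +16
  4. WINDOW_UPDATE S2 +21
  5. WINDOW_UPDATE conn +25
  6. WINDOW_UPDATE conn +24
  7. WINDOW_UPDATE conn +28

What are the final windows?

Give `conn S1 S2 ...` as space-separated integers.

Op 1: conn=15 S1=23 S2=23 S3=23 S4=15 blocked=[]
Op 2: conn=15 S1=32 S2=23 S3=23 S4=15 blocked=[]
Op 3: conn=15 S1=32 S2=23 S3=23 S4=31 blocked=[]
Op 4: conn=15 S1=32 S2=44 S3=23 S4=31 blocked=[]
Op 5: conn=40 S1=32 S2=44 S3=23 S4=31 blocked=[]
Op 6: conn=64 S1=32 S2=44 S3=23 S4=31 blocked=[]
Op 7: conn=92 S1=32 S2=44 S3=23 S4=31 blocked=[]

Answer: 92 32 44 23 31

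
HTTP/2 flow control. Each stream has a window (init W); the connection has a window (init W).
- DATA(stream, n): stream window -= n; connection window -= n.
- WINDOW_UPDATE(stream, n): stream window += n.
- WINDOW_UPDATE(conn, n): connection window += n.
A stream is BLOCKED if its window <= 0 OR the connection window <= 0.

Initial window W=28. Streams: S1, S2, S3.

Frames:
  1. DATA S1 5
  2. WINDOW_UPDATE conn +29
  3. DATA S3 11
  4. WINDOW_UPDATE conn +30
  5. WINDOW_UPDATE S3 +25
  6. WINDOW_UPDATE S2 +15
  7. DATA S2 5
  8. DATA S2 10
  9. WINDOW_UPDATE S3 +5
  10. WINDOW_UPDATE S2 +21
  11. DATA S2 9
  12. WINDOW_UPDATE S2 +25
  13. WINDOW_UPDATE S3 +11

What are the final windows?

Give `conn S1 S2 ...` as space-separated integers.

Op 1: conn=23 S1=23 S2=28 S3=28 blocked=[]
Op 2: conn=52 S1=23 S2=28 S3=28 blocked=[]
Op 3: conn=41 S1=23 S2=28 S3=17 blocked=[]
Op 4: conn=71 S1=23 S2=28 S3=17 blocked=[]
Op 5: conn=71 S1=23 S2=28 S3=42 blocked=[]
Op 6: conn=71 S1=23 S2=43 S3=42 blocked=[]
Op 7: conn=66 S1=23 S2=38 S3=42 blocked=[]
Op 8: conn=56 S1=23 S2=28 S3=42 blocked=[]
Op 9: conn=56 S1=23 S2=28 S3=47 blocked=[]
Op 10: conn=56 S1=23 S2=49 S3=47 blocked=[]
Op 11: conn=47 S1=23 S2=40 S3=47 blocked=[]
Op 12: conn=47 S1=23 S2=65 S3=47 blocked=[]
Op 13: conn=47 S1=23 S2=65 S3=58 blocked=[]

Answer: 47 23 65 58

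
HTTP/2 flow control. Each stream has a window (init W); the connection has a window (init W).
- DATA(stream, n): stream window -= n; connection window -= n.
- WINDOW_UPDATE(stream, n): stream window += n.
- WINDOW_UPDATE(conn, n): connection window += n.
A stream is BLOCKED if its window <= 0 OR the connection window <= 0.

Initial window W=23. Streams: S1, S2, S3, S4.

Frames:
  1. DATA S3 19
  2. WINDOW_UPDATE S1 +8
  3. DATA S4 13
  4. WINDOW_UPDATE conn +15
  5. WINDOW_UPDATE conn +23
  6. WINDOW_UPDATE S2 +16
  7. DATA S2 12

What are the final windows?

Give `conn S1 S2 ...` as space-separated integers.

Op 1: conn=4 S1=23 S2=23 S3=4 S4=23 blocked=[]
Op 2: conn=4 S1=31 S2=23 S3=4 S4=23 blocked=[]
Op 3: conn=-9 S1=31 S2=23 S3=4 S4=10 blocked=[1, 2, 3, 4]
Op 4: conn=6 S1=31 S2=23 S3=4 S4=10 blocked=[]
Op 5: conn=29 S1=31 S2=23 S3=4 S4=10 blocked=[]
Op 6: conn=29 S1=31 S2=39 S3=4 S4=10 blocked=[]
Op 7: conn=17 S1=31 S2=27 S3=4 S4=10 blocked=[]

Answer: 17 31 27 4 10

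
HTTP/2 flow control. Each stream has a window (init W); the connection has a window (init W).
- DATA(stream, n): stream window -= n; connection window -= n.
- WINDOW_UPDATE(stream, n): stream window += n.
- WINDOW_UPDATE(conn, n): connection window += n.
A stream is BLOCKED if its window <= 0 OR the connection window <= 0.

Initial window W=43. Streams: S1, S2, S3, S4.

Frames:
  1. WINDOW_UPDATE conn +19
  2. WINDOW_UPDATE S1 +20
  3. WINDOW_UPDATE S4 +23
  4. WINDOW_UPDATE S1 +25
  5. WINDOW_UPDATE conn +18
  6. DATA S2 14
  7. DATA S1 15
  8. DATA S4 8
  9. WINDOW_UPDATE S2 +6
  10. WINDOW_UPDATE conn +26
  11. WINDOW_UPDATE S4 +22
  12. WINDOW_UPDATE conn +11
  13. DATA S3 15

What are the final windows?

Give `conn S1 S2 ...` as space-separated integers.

Answer: 65 73 35 28 80

Derivation:
Op 1: conn=62 S1=43 S2=43 S3=43 S4=43 blocked=[]
Op 2: conn=62 S1=63 S2=43 S3=43 S4=43 blocked=[]
Op 3: conn=62 S1=63 S2=43 S3=43 S4=66 blocked=[]
Op 4: conn=62 S1=88 S2=43 S3=43 S4=66 blocked=[]
Op 5: conn=80 S1=88 S2=43 S3=43 S4=66 blocked=[]
Op 6: conn=66 S1=88 S2=29 S3=43 S4=66 blocked=[]
Op 7: conn=51 S1=73 S2=29 S3=43 S4=66 blocked=[]
Op 8: conn=43 S1=73 S2=29 S3=43 S4=58 blocked=[]
Op 9: conn=43 S1=73 S2=35 S3=43 S4=58 blocked=[]
Op 10: conn=69 S1=73 S2=35 S3=43 S4=58 blocked=[]
Op 11: conn=69 S1=73 S2=35 S3=43 S4=80 blocked=[]
Op 12: conn=80 S1=73 S2=35 S3=43 S4=80 blocked=[]
Op 13: conn=65 S1=73 S2=35 S3=28 S4=80 blocked=[]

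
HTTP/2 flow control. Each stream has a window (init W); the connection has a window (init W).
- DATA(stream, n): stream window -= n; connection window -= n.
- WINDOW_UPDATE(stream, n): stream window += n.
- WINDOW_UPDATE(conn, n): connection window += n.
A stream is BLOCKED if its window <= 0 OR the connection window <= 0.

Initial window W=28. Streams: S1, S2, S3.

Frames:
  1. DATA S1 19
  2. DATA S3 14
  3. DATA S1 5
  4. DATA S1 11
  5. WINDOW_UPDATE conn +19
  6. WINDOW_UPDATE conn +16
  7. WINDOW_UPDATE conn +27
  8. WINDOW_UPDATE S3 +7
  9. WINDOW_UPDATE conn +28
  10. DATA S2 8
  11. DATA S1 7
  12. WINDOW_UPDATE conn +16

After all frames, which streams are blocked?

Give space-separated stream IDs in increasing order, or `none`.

Answer: S1

Derivation:
Op 1: conn=9 S1=9 S2=28 S3=28 blocked=[]
Op 2: conn=-5 S1=9 S2=28 S3=14 blocked=[1, 2, 3]
Op 3: conn=-10 S1=4 S2=28 S3=14 blocked=[1, 2, 3]
Op 4: conn=-21 S1=-7 S2=28 S3=14 blocked=[1, 2, 3]
Op 5: conn=-2 S1=-7 S2=28 S3=14 blocked=[1, 2, 3]
Op 6: conn=14 S1=-7 S2=28 S3=14 blocked=[1]
Op 7: conn=41 S1=-7 S2=28 S3=14 blocked=[1]
Op 8: conn=41 S1=-7 S2=28 S3=21 blocked=[1]
Op 9: conn=69 S1=-7 S2=28 S3=21 blocked=[1]
Op 10: conn=61 S1=-7 S2=20 S3=21 blocked=[1]
Op 11: conn=54 S1=-14 S2=20 S3=21 blocked=[1]
Op 12: conn=70 S1=-14 S2=20 S3=21 blocked=[1]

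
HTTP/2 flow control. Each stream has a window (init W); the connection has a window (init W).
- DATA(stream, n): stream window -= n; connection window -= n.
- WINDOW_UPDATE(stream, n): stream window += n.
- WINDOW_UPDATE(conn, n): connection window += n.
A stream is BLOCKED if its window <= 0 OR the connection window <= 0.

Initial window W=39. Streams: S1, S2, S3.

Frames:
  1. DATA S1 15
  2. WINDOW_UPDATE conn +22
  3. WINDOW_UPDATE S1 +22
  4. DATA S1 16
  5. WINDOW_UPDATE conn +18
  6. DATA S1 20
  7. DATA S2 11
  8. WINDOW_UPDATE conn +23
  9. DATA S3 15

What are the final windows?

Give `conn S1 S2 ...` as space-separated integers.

Answer: 25 10 28 24

Derivation:
Op 1: conn=24 S1=24 S2=39 S3=39 blocked=[]
Op 2: conn=46 S1=24 S2=39 S3=39 blocked=[]
Op 3: conn=46 S1=46 S2=39 S3=39 blocked=[]
Op 4: conn=30 S1=30 S2=39 S3=39 blocked=[]
Op 5: conn=48 S1=30 S2=39 S3=39 blocked=[]
Op 6: conn=28 S1=10 S2=39 S3=39 blocked=[]
Op 7: conn=17 S1=10 S2=28 S3=39 blocked=[]
Op 8: conn=40 S1=10 S2=28 S3=39 blocked=[]
Op 9: conn=25 S1=10 S2=28 S3=24 blocked=[]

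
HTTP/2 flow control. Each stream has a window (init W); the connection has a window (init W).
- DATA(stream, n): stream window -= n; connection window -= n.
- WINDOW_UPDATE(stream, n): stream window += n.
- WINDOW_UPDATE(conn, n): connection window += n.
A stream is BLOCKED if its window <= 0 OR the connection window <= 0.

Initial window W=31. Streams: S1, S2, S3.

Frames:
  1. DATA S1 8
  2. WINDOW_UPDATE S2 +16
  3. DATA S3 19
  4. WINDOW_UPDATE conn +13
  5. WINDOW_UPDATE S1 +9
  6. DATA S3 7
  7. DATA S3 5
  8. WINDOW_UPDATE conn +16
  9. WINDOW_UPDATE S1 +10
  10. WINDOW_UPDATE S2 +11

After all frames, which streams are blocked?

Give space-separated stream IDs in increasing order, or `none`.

Op 1: conn=23 S1=23 S2=31 S3=31 blocked=[]
Op 2: conn=23 S1=23 S2=47 S3=31 blocked=[]
Op 3: conn=4 S1=23 S2=47 S3=12 blocked=[]
Op 4: conn=17 S1=23 S2=47 S3=12 blocked=[]
Op 5: conn=17 S1=32 S2=47 S3=12 blocked=[]
Op 6: conn=10 S1=32 S2=47 S3=5 blocked=[]
Op 7: conn=5 S1=32 S2=47 S3=0 blocked=[3]
Op 8: conn=21 S1=32 S2=47 S3=0 blocked=[3]
Op 9: conn=21 S1=42 S2=47 S3=0 blocked=[3]
Op 10: conn=21 S1=42 S2=58 S3=0 blocked=[3]

Answer: S3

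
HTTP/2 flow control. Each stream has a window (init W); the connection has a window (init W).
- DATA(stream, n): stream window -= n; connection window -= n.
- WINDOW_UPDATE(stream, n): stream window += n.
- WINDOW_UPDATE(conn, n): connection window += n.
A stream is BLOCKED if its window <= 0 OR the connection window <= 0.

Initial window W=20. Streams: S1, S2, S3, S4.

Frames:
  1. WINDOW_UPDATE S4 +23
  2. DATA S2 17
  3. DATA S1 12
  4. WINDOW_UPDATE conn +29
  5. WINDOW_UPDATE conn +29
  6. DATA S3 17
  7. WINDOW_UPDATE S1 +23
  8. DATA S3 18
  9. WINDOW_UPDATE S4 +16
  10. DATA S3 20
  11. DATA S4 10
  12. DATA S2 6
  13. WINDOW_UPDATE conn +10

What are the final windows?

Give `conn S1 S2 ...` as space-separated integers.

Answer: -12 31 -3 -35 49

Derivation:
Op 1: conn=20 S1=20 S2=20 S3=20 S4=43 blocked=[]
Op 2: conn=3 S1=20 S2=3 S3=20 S4=43 blocked=[]
Op 3: conn=-9 S1=8 S2=3 S3=20 S4=43 blocked=[1, 2, 3, 4]
Op 4: conn=20 S1=8 S2=3 S3=20 S4=43 blocked=[]
Op 5: conn=49 S1=8 S2=3 S3=20 S4=43 blocked=[]
Op 6: conn=32 S1=8 S2=3 S3=3 S4=43 blocked=[]
Op 7: conn=32 S1=31 S2=3 S3=3 S4=43 blocked=[]
Op 8: conn=14 S1=31 S2=3 S3=-15 S4=43 blocked=[3]
Op 9: conn=14 S1=31 S2=3 S3=-15 S4=59 blocked=[3]
Op 10: conn=-6 S1=31 S2=3 S3=-35 S4=59 blocked=[1, 2, 3, 4]
Op 11: conn=-16 S1=31 S2=3 S3=-35 S4=49 blocked=[1, 2, 3, 4]
Op 12: conn=-22 S1=31 S2=-3 S3=-35 S4=49 blocked=[1, 2, 3, 4]
Op 13: conn=-12 S1=31 S2=-3 S3=-35 S4=49 blocked=[1, 2, 3, 4]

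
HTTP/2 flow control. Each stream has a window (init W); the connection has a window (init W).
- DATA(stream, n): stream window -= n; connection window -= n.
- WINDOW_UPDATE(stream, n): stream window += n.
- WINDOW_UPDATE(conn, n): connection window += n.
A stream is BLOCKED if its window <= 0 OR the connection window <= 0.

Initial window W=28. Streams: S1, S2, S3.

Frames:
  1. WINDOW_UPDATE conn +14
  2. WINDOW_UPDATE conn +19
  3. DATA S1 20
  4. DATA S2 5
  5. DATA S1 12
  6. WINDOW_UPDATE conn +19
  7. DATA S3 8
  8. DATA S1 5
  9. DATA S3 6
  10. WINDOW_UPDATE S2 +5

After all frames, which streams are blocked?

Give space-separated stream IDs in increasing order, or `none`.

Op 1: conn=42 S1=28 S2=28 S3=28 blocked=[]
Op 2: conn=61 S1=28 S2=28 S3=28 blocked=[]
Op 3: conn=41 S1=8 S2=28 S3=28 blocked=[]
Op 4: conn=36 S1=8 S2=23 S3=28 blocked=[]
Op 5: conn=24 S1=-4 S2=23 S3=28 blocked=[1]
Op 6: conn=43 S1=-4 S2=23 S3=28 blocked=[1]
Op 7: conn=35 S1=-4 S2=23 S3=20 blocked=[1]
Op 8: conn=30 S1=-9 S2=23 S3=20 blocked=[1]
Op 9: conn=24 S1=-9 S2=23 S3=14 blocked=[1]
Op 10: conn=24 S1=-9 S2=28 S3=14 blocked=[1]

Answer: S1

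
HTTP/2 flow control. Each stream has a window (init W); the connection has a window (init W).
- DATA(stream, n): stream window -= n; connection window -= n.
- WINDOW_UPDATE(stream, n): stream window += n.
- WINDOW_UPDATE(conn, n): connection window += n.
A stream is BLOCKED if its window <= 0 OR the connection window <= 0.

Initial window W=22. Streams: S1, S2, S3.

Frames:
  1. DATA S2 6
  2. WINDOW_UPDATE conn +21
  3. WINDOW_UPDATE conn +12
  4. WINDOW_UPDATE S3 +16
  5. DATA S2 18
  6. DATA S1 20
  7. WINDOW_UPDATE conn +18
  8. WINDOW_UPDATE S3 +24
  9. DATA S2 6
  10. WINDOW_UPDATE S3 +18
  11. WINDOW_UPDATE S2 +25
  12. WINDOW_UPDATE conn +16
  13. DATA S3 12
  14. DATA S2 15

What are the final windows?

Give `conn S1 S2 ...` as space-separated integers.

Answer: 12 2 2 68

Derivation:
Op 1: conn=16 S1=22 S2=16 S3=22 blocked=[]
Op 2: conn=37 S1=22 S2=16 S3=22 blocked=[]
Op 3: conn=49 S1=22 S2=16 S3=22 blocked=[]
Op 4: conn=49 S1=22 S2=16 S3=38 blocked=[]
Op 5: conn=31 S1=22 S2=-2 S3=38 blocked=[2]
Op 6: conn=11 S1=2 S2=-2 S3=38 blocked=[2]
Op 7: conn=29 S1=2 S2=-2 S3=38 blocked=[2]
Op 8: conn=29 S1=2 S2=-2 S3=62 blocked=[2]
Op 9: conn=23 S1=2 S2=-8 S3=62 blocked=[2]
Op 10: conn=23 S1=2 S2=-8 S3=80 blocked=[2]
Op 11: conn=23 S1=2 S2=17 S3=80 blocked=[]
Op 12: conn=39 S1=2 S2=17 S3=80 blocked=[]
Op 13: conn=27 S1=2 S2=17 S3=68 blocked=[]
Op 14: conn=12 S1=2 S2=2 S3=68 blocked=[]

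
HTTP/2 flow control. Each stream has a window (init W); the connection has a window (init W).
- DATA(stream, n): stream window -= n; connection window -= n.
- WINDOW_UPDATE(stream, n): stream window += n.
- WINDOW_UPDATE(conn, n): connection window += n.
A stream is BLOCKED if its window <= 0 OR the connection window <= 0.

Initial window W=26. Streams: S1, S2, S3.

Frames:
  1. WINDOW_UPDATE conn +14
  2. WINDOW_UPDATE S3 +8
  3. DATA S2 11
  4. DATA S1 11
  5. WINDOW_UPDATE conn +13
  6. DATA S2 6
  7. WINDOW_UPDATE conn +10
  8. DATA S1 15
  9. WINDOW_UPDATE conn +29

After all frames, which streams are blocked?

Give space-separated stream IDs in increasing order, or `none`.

Answer: S1

Derivation:
Op 1: conn=40 S1=26 S2=26 S3=26 blocked=[]
Op 2: conn=40 S1=26 S2=26 S3=34 blocked=[]
Op 3: conn=29 S1=26 S2=15 S3=34 blocked=[]
Op 4: conn=18 S1=15 S2=15 S3=34 blocked=[]
Op 5: conn=31 S1=15 S2=15 S3=34 blocked=[]
Op 6: conn=25 S1=15 S2=9 S3=34 blocked=[]
Op 7: conn=35 S1=15 S2=9 S3=34 blocked=[]
Op 8: conn=20 S1=0 S2=9 S3=34 blocked=[1]
Op 9: conn=49 S1=0 S2=9 S3=34 blocked=[1]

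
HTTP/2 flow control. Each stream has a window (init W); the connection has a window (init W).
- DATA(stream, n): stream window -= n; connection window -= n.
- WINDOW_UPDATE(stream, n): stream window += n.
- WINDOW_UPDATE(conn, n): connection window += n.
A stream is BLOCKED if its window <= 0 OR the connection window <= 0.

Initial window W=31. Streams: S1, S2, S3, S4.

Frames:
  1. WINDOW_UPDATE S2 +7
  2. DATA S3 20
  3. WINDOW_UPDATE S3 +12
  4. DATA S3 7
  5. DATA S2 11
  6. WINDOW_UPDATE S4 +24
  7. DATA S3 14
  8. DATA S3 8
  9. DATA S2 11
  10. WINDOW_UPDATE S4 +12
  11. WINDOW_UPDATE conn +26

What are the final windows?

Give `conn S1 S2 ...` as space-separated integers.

Answer: -14 31 16 -6 67

Derivation:
Op 1: conn=31 S1=31 S2=38 S3=31 S4=31 blocked=[]
Op 2: conn=11 S1=31 S2=38 S3=11 S4=31 blocked=[]
Op 3: conn=11 S1=31 S2=38 S3=23 S4=31 blocked=[]
Op 4: conn=4 S1=31 S2=38 S3=16 S4=31 blocked=[]
Op 5: conn=-7 S1=31 S2=27 S3=16 S4=31 blocked=[1, 2, 3, 4]
Op 6: conn=-7 S1=31 S2=27 S3=16 S4=55 blocked=[1, 2, 3, 4]
Op 7: conn=-21 S1=31 S2=27 S3=2 S4=55 blocked=[1, 2, 3, 4]
Op 8: conn=-29 S1=31 S2=27 S3=-6 S4=55 blocked=[1, 2, 3, 4]
Op 9: conn=-40 S1=31 S2=16 S3=-6 S4=55 blocked=[1, 2, 3, 4]
Op 10: conn=-40 S1=31 S2=16 S3=-6 S4=67 blocked=[1, 2, 3, 4]
Op 11: conn=-14 S1=31 S2=16 S3=-6 S4=67 blocked=[1, 2, 3, 4]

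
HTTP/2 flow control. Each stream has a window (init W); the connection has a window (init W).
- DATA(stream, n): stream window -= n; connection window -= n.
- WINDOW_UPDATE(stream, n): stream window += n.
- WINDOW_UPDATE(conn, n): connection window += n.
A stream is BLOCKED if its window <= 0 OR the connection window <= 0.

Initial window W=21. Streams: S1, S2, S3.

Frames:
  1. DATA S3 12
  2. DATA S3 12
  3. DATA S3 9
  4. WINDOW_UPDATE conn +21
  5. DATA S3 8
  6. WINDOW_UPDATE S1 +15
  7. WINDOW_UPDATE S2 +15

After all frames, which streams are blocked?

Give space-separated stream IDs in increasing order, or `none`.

Answer: S3

Derivation:
Op 1: conn=9 S1=21 S2=21 S3=9 blocked=[]
Op 2: conn=-3 S1=21 S2=21 S3=-3 blocked=[1, 2, 3]
Op 3: conn=-12 S1=21 S2=21 S3=-12 blocked=[1, 2, 3]
Op 4: conn=9 S1=21 S2=21 S3=-12 blocked=[3]
Op 5: conn=1 S1=21 S2=21 S3=-20 blocked=[3]
Op 6: conn=1 S1=36 S2=21 S3=-20 blocked=[3]
Op 7: conn=1 S1=36 S2=36 S3=-20 blocked=[3]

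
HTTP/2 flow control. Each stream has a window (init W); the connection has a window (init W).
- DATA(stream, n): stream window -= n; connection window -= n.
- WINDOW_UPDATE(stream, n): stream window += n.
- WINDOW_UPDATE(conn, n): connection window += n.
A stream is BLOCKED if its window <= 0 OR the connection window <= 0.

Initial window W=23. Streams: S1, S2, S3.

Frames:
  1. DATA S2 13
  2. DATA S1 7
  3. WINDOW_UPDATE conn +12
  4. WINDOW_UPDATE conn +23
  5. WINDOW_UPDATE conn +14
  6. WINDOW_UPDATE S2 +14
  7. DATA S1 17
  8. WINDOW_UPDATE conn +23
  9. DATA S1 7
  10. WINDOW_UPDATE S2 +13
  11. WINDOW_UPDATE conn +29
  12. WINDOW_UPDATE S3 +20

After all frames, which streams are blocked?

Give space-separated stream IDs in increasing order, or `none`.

Op 1: conn=10 S1=23 S2=10 S3=23 blocked=[]
Op 2: conn=3 S1=16 S2=10 S3=23 blocked=[]
Op 3: conn=15 S1=16 S2=10 S3=23 blocked=[]
Op 4: conn=38 S1=16 S2=10 S3=23 blocked=[]
Op 5: conn=52 S1=16 S2=10 S3=23 blocked=[]
Op 6: conn=52 S1=16 S2=24 S3=23 blocked=[]
Op 7: conn=35 S1=-1 S2=24 S3=23 blocked=[1]
Op 8: conn=58 S1=-1 S2=24 S3=23 blocked=[1]
Op 9: conn=51 S1=-8 S2=24 S3=23 blocked=[1]
Op 10: conn=51 S1=-8 S2=37 S3=23 blocked=[1]
Op 11: conn=80 S1=-8 S2=37 S3=23 blocked=[1]
Op 12: conn=80 S1=-8 S2=37 S3=43 blocked=[1]

Answer: S1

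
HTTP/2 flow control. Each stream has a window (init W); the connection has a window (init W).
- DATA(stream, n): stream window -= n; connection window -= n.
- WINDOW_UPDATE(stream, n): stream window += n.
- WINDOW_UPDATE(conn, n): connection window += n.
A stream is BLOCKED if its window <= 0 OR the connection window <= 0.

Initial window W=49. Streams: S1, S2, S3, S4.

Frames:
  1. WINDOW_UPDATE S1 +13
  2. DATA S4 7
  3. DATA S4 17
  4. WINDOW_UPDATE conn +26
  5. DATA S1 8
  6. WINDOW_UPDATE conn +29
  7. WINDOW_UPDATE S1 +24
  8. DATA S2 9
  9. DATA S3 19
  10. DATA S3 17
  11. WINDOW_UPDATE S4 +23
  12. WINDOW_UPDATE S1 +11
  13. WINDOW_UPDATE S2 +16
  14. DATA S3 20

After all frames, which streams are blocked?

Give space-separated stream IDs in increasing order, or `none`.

Answer: S3

Derivation:
Op 1: conn=49 S1=62 S2=49 S3=49 S4=49 blocked=[]
Op 2: conn=42 S1=62 S2=49 S3=49 S4=42 blocked=[]
Op 3: conn=25 S1=62 S2=49 S3=49 S4=25 blocked=[]
Op 4: conn=51 S1=62 S2=49 S3=49 S4=25 blocked=[]
Op 5: conn=43 S1=54 S2=49 S3=49 S4=25 blocked=[]
Op 6: conn=72 S1=54 S2=49 S3=49 S4=25 blocked=[]
Op 7: conn=72 S1=78 S2=49 S3=49 S4=25 blocked=[]
Op 8: conn=63 S1=78 S2=40 S3=49 S4=25 blocked=[]
Op 9: conn=44 S1=78 S2=40 S3=30 S4=25 blocked=[]
Op 10: conn=27 S1=78 S2=40 S3=13 S4=25 blocked=[]
Op 11: conn=27 S1=78 S2=40 S3=13 S4=48 blocked=[]
Op 12: conn=27 S1=89 S2=40 S3=13 S4=48 blocked=[]
Op 13: conn=27 S1=89 S2=56 S3=13 S4=48 blocked=[]
Op 14: conn=7 S1=89 S2=56 S3=-7 S4=48 blocked=[3]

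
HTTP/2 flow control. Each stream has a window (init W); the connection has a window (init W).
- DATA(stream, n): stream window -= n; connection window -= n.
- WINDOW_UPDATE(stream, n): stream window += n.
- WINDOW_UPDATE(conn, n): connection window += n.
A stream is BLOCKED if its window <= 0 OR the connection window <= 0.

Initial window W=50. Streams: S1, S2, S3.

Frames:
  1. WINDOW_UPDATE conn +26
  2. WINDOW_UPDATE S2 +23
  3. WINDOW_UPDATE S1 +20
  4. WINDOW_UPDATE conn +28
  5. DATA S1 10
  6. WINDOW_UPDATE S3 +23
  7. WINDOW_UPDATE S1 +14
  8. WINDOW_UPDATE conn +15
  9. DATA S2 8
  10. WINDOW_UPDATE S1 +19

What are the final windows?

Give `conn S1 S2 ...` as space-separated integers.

Op 1: conn=76 S1=50 S2=50 S3=50 blocked=[]
Op 2: conn=76 S1=50 S2=73 S3=50 blocked=[]
Op 3: conn=76 S1=70 S2=73 S3=50 blocked=[]
Op 4: conn=104 S1=70 S2=73 S3=50 blocked=[]
Op 5: conn=94 S1=60 S2=73 S3=50 blocked=[]
Op 6: conn=94 S1=60 S2=73 S3=73 blocked=[]
Op 7: conn=94 S1=74 S2=73 S3=73 blocked=[]
Op 8: conn=109 S1=74 S2=73 S3=73 blocked=[]
Op 9: conn=101 S1=74 S2=65 S3=73 blocked=[]
Op 10: conn=101 S1=93 S2=65 S3=73 blocked=[]

Answer: 101 93 65 73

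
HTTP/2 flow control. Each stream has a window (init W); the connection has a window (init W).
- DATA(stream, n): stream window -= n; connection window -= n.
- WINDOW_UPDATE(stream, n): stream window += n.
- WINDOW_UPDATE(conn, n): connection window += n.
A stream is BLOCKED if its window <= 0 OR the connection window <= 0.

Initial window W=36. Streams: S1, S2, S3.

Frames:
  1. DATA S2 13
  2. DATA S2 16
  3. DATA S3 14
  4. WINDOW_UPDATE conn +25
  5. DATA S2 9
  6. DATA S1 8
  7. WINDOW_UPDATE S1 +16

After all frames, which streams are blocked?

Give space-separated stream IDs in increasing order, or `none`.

Answer: S2

Derivation:
Op 1: conn=23 S1=36 S2=23 S3=36 blocked=[]
Op 2: conn=7 S1=36 S2=7 S3=36 blocked=[]
Op 3: conn=-7 S1=36 S2=7 S3=22 blocked=[1, 2, 3]
Op 4: conn=18 S1=36 S2=7 S3=22 blocked=[]
Op 5: conn=9 S1=36 S2=-2 S3=22 blocked=[2]
Op 6: conn=1 S1=28 S2=-2 S3=22 blocked=[2]
Op 7: conn=1 S1=44 S2=-2 S3=22 blocked=[2]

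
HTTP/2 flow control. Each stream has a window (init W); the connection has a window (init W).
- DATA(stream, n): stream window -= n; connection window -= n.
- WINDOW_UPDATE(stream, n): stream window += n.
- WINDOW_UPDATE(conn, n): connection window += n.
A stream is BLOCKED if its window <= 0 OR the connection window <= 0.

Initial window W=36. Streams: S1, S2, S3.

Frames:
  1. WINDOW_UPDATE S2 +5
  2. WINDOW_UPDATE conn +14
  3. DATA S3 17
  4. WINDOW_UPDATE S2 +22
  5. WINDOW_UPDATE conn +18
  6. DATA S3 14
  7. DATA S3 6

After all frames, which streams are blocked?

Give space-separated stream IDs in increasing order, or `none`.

Answer: S3

Derivation:
Op 1: conn=36 S1=36 S2=41 S3=36 blocked=[]
Op 2: conn=50 S1=36 S2=41 S3=36 blocked=[]
Op 3: conn=33 S1=36 S2=41 S3=19 blocked=[]
Op 4: conn=33 S1=36 S2=63 S3=19 blocked=[]
Op 5: conn=51 S1=36 S2=63 S3=19 blocked=[]
Op 6: conn=37 S1=36 S2=63 S3=5 blocked=[]
Op 7: conn=31 S1=36 S2=63 S3=-1 blocked=[3]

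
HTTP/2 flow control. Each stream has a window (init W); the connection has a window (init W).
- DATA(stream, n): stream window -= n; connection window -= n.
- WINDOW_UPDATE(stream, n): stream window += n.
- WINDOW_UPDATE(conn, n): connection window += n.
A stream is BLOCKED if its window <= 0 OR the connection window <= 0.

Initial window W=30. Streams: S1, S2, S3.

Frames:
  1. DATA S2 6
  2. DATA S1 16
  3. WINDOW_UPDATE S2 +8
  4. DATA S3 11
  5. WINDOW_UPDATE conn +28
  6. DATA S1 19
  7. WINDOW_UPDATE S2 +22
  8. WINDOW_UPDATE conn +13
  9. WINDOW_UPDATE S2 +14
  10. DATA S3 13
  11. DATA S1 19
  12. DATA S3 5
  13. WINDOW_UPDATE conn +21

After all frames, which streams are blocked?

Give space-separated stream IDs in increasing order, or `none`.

Op 1: conn=24 S1=30 S2=24 S3=30 blocked=[]
Op 2: conn=8 S1=14 S2=24 S3=30 blocked=[]
Op 3: conn=8 S1=14 S2=32 S3=30 blocked=[]
Op 4: conn=-3 S1=14 S2=32 S3=19 blocked=[1, 2, 3]
Op 5: conn=25 S1=14 S2=32 S3=19 blocked=[]
Op 6: conn=6 S1=-5 S2=32 S3=19 blocked=[1]
Op 7: conn=6 S1=-5 S2=54 S3=19 blocked=[1]
Op 8: conn=19 S1=-5 S2=54 S3=19 blocked=[1]
Op 9: conn=19 S1=-5 S2=68 S3=19 blocked=[1]
Op 10: conn=6 S1=-5 S2=68 S3=6 blocked=[1]
Op 11: conn=-13 S1=-24 S2=68 S3=6 blocked=[1, 2, 3]
Op 12: conn=-18 S1=-24 S2=68 S3=1 blocked=[1, 2, 3]
Op 13: conn=3 S1=-24 S2=68 S3=1 blocked=[1]

Answer: S1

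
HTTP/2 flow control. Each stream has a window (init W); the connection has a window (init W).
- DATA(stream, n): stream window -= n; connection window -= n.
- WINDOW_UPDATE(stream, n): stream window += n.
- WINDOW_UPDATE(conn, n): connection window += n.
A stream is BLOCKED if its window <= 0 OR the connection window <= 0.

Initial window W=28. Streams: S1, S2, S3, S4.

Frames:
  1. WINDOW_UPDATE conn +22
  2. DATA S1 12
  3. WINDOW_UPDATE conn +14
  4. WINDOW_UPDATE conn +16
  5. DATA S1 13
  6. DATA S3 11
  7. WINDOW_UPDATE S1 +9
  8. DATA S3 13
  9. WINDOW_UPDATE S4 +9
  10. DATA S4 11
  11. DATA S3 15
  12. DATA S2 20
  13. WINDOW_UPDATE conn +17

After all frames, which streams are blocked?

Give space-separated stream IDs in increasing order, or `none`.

Answer: S3

Derivation:
Op 1: conn=50 S1=28 S2=28 S3=28 S4=28 blocked=[]
Op 2: conn=38 S1=16 S2=28 S3=28 S4=28 blocked=[]
Op 3: conn=52 S1=16 S2=28 S3=28 S4=28 blocked=[]
Op 4: conn=68 S1=16 S2=28 S3=28 S4=28 blocked=[]
Op 5: conn=55 S1=3 S2=28 S3=28 S4=28 blocked=[]
Op 6: conn=44 S1=3 S2=28 S3=17 S4=28 blocked=[]
Op 7: conn=44 S1=12 S2=28 S3=17 S4=28 blocked=[]
Op 8: conn=31 S1=12 S2=28 S3=4 S4=28 blocked=[]
Op 9: conn=31 S1=12 S2=28 S3=4 S4=37 blocked=[]
Op 10: conn=20 S1=12 S2=28 S3=4 S4=26 blocked=[]
Op 11: conn=5 S1=12 S2=28 S3=-11 S4=26 blocked=[3]
Op 12: conn=-15 S1=12 S2=8 S3=-11 S4=26 blocked=[1, 2, 3, 4]
Op 13: conn=2 S1=12 S2=8 S3=-11 S4=26 blocked=[3]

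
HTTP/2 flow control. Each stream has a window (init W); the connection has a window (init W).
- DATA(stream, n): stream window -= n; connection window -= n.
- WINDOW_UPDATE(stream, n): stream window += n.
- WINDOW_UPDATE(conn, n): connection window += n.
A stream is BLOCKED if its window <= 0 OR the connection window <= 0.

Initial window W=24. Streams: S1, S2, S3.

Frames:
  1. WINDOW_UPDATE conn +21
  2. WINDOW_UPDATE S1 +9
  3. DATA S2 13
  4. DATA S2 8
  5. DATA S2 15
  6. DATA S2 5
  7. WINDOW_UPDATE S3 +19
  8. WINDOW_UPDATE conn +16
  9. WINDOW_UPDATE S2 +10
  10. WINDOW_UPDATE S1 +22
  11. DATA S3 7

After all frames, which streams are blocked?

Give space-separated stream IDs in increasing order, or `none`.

Answer: S2

Derivation:
Op 1: conn=45 S1=24 S2=24 S3=24 blocked=[]
Op 2: conn=45 S1=33 S2=24 S3=24 blocked=[]
Op 3: conn=32 S1=33 S2=11 S3=24 blocked=[]
Op 4: conn=24 S1=33 S2=3 S3=24 blocked=[]
Op 5: conn=9 S1=33 S2=-12 S3=24 blocked=[2]
Op 6: conn=4 S1=33 S2=-17 S3=24 blocked=[2]
Op 7: conn=4 S1=33 S2=-17 S3=43 blocked=[2]
Op 8: conn=20 S1=33 S2=-17 S3=43 blocked=[2]
Op 9: conn=20 S1=33 S2=-7 S3=43 blocked=[2]
Op 10: conn=20 S1=55 S2=-7 S3=43 blocked=[2]
Op 11: conn=13 S1=55 S2=-7 S3=36 blocked=[2]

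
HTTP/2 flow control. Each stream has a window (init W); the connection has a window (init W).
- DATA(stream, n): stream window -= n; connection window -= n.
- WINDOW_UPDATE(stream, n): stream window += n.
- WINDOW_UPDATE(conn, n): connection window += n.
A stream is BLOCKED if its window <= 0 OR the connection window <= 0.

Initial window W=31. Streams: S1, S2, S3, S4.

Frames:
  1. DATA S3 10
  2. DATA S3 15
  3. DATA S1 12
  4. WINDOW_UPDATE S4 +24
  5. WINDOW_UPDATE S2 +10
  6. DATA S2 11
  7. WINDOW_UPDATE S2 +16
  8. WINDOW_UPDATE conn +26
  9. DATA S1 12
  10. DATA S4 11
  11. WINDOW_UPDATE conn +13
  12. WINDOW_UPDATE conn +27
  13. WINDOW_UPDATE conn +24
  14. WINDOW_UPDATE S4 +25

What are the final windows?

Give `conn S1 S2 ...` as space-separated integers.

Answer: 50 7 46 6 69

Derivation:
Op 1: conn=21 S1=31 S2=31 S3=21 S4=31 blocked=[]
Op 2: conn=6 S1=31 S2=31 S3=6 S4=31 blocked=[]
Op 3: conn=-6 S1=19 S2=31 S3=6 S4=31 blocked=[1, 2, 3, 4]
Op 4: conn=-6 S1=19 S2=31 S3=6 S4=55 blocked=[1, 2, 3, 4]
Op 5: conn=-6 S1=19 S2=41 S3=6 S4=55 blocked=[1, 2, 3, 4]
Op 6: conn=-17 S1=19 S2=30 S3=6 S4=55 blocked=[1, 2, 3, 4]
Op 7: conn=-17 S1=19 S2=46 S3=6 S4=55 blocked=[1, 2, 3, 4]
Op 8: conn=9 S1=19 S2=46 S3=6 S4=55 blocked=[]
Op 9: conn=-3 S1=7 S2=46 S3=6 S4=55 blocked=[1, 2, 3, 4]
Op 10: conn=-14 S1=7 S2=46 S3=6 S4=44 blocked=[1, 2, 3, 4]
Op 11: conn=-1 S1=7 S2=46 S3=6 S4=44 blocked=[1, 2, 3, 4]
Op 12: conn=26 S1=7 S2=46 S3=6 S4=44 blocked=[]
Op 13: conn=50 S1=7 S2=46 S3=6 S4=44 blocked=[]
Op 14: conn=50 S1=7 S2=46 S3=6 S4=69 blocked=[]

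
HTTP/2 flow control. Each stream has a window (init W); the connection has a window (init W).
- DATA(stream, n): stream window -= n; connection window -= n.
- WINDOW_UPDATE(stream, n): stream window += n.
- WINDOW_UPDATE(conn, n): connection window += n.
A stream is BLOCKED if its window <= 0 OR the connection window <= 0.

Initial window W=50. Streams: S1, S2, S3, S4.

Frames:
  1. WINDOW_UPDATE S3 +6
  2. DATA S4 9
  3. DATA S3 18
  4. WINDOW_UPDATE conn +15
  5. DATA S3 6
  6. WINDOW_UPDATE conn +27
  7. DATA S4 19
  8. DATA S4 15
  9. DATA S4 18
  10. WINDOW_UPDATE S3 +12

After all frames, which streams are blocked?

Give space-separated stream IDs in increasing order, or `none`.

Op 1: conn=50 S1=50 S2=50 S3=56 S4=50 blocked=[]
Op 2: conn=41 S1=50 S2=50 S3=56 S4=41 blocked=[]
Op 3: conn=23 S1=50 S2=50 S3=38 S4=41 blocked=[]
Op 4: conn=38 S1=50 S2=50 S3=38 S4=41 blocked=[]
Op 5: conn=32 S1=50 S2=50 S3=32 S4=41 blocked=[]
Op 6: conn=59 S1=50 S2=50 S3=32 S4=41 blocked=[]
Op 7: conn=40 S1=50 S2=50 S3=32 S4=22 blocked=[]
Op 8: conn=25 S1=50 S2=50 S3=32 S4=7 blocked=[]
Op 9: conn=7 S1=50 S2=50 S3=32 S4=-11 blocked=[4]
Op 10: conn=7 S1=50 S2=50 S3=44 S4=-11 blocked=[4]

Answer: S4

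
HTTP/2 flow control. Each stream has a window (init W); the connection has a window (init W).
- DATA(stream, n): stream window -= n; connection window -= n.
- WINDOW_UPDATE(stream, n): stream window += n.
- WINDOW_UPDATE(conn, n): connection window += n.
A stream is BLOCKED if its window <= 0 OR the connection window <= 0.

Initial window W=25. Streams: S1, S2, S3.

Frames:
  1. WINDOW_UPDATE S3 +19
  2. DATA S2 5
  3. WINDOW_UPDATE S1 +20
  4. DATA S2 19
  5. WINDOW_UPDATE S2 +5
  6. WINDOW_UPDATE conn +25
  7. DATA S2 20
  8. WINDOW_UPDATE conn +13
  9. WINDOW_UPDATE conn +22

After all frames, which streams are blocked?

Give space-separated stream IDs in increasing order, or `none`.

Answer: S2

Derivation:
Op 1: conn=25 S1=25 S2=25 S3=44 blocked=[]
Op 2: conn=20 S1=25 S2=20 S3=44 blocked=[]
Op 3: conn=20 S1=45 S2=20 S3=44 blocked=[]
Op 4: conn=1 S1=45 S2=1 S3=44 blocked=[]
Op 5: conn=1 S1=45 S2=6 S3=44 blocked=[]
Op 6: conn=26 S1=45 S2=6 S3=44 blocked=[]
Op 7: conn=6 S1=45 S2=-14 S3=44 blocked=[2]
Op 8: conn=19 S1=45 S2=-14 S3=44 blocked=[2]
Op 9: conn=41 S1=45 S2=-14 S3=44 blocked=[2]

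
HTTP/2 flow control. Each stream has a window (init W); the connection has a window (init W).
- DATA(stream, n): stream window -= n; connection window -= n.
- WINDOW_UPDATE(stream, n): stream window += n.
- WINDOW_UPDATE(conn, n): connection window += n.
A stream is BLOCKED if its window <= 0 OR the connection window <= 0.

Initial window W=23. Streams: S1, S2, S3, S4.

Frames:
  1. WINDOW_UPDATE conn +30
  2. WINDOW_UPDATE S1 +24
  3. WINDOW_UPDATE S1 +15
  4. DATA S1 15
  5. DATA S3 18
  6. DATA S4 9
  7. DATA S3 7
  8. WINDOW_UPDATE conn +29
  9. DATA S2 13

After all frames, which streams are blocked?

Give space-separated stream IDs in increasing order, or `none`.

Answer: S3

Derivation:
Op 1: conn=53 S1=23 S2=23 S3=23 S4=23 blocked=[]
Op 2: conn=53 S1=47 S2=23 S3=23 S4=23 blocked=[]
Op 3: conn=53 S1=62 S2=23 S3=23 S4=23 blocked=[]
Op 4: conn=38 S1=47 S2=23 S3=23 S4=23 blocked=[]
Op 5: conn=20 S1=47 S2=23 S3=5 S4=23 blocked=[]
Op 6: conn=11 S1=47 S2=23 S3=5 S4=14 blocked=[]
Op 7: conn=4 S1=47 S2=23 S3=-2 S4=14 blocked=[3]
Op 8: conn=33 S1=47 S2=23 S3=-2 S4=14 blocked=[3]
Op 9: conn=20 S1=47 S2=10 S3=-2 S4=14 blocked=[3]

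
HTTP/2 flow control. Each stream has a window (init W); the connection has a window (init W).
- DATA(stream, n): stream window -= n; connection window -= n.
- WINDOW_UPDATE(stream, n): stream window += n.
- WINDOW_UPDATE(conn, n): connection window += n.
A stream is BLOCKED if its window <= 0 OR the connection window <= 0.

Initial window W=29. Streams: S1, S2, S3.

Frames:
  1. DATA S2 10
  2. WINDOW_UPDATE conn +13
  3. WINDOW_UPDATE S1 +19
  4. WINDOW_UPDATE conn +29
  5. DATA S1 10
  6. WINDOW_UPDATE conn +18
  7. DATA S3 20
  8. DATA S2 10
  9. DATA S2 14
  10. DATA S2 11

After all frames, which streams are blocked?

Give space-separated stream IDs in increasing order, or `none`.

Answer: S2

Derivation:
Op 1: conn=19 S1=29 S2=19 S3=29 blocked=[]
Op 2: conn=32 S1=29 S2=19 S3=29 blocked=[]
Op 3: conn=32 S1=48 S2=19 S3=29 blocked=[]
Op 4: conn=61 S1=48 S2=19 S3=29 blocked=[]
Op 5: conn=51 S1=38 S2=19 S3=29 blocked=[]
Op 6: conn=69 S1=38 S2=19 S3=29 blocked=[]
Op 7: conn=49 S1=38 S2=19 S3=9 blocked=[]
Op 8: conn=39 S1=38 S2=9 S3=9 blocked=[]
Op 9: conn=25 S1=38 S2=-5 S3=9 blocked=[2]
Op 10: conn=14 S1=38 S2=-16 S3=9 blocked=[2]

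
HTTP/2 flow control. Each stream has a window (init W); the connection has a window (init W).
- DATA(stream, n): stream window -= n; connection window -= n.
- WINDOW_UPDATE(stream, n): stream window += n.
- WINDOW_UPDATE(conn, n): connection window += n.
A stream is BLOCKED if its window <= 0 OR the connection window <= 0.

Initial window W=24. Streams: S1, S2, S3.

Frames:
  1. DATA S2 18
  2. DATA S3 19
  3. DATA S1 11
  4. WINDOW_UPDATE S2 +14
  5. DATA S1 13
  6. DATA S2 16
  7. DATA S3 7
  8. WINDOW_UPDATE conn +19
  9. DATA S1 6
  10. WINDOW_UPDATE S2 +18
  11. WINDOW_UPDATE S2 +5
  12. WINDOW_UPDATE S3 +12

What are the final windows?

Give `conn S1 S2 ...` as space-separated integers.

Op 1: conn=6 S1=24 S2=6 S3=24 blocked=[]
Op 2: conn=-13 S1=24 S2=6 S3=5 blocked=[1, 2, 3]
Op 3: conn=-24 S1=13 S2=6 S3=5 blocked=[1, 2, 3]
Op 4: conn=-24 S1=13 S2=20 S3=5 blocked=[1, 2, 3]
Op 5: conn=-37 S1=0 S2=20 S3=5 blocked=[1, 2, 3]
Op 6: conn=-53 S1=0 S2=4 S3=5 blocked=[1, 2, 3]
Op 7: conn=-60 S1=0 S2=4 S3=-2 blocked=[1, 2, 3]
Op 8: conn=-41 S1=0 S2=4 S3=-2 blocked=[1, 2, 3]
Op 9: conn=-47 S1=-6 S2=4 S3=-2 blocked=[1, 2, 3]
Op 10: conn=-47 S1=-6 S2=22 S3=-2 blocked=[1, 2, 3]
Op 11: conn=-47 S1=-6 S2=27 S3=-2 blocked=[1, 2, 3]
Op 12: conn=-47 S1=-6 S2=27 S3=10 blocked=[1, 2, 3]

Answer: -47 -6 27 10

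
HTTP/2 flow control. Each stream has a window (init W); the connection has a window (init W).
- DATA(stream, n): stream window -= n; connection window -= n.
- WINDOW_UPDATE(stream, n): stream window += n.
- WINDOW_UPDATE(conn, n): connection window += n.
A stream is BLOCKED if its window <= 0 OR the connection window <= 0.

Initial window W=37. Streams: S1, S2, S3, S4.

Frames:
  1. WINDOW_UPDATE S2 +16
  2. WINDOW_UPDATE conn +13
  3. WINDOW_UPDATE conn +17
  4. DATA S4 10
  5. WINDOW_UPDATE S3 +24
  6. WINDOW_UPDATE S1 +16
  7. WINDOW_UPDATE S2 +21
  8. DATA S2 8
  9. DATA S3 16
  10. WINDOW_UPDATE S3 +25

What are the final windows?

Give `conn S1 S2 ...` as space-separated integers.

Answer: 33 53 66 70 27

Derivation:
Op 1: conn=37 S1=37 S2=53 S3=37 S4=37 blocked=[]
Op 2: conn=50 S1=37 S2=53 S3=37 S4=37 blocked=[]
Op 3: conn=67 S1=37 S2=53 S3=37 S4=37 blocked=[]
Op 4: conn=57 S1=37 S2=53 S3=37 S4=27 blocked=[]
Op 5: conn=57 S1=37 S2=53 S3=61 S4=27 blocked=[]
Op 6: conn=57 S1=53 S2=53 S3=61 S4=27 blocked=[]
Op 7: conn=57 S1=53 S2=74 S3=61 S4=27 blocked=[]
Op 8: conn=49 S1=53 S2=66 S3=61 S4=27 blocked=[]
Op 9: conn=33 S1=53 S2=66 S3=45 S4=27 blocked=[]
Op 10: conn=33 S1=53 S2=66 S3=70 S4=27 blocked=[]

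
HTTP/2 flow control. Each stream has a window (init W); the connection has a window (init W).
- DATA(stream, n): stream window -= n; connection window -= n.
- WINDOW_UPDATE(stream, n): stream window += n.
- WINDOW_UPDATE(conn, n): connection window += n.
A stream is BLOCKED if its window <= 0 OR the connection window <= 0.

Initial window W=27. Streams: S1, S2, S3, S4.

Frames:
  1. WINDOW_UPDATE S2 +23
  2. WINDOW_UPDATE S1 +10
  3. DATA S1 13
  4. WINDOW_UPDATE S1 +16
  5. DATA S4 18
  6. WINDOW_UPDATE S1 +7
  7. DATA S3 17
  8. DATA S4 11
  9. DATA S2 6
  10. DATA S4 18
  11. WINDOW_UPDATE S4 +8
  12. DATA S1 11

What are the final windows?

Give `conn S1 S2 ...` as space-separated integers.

Op 1: conn=27 S1=27 S2=50 S3=27 S4=27 blocked=[]
Op 2: conn=27 S1=37 S2=50 S3=27 S4=27 blocked=[]
Op 3: conn=14 S1=24 S2=50 S3=27 S4=27 blocked=[]
Op 4: conn=14 S1=40 S2=50 S3=27 S4=27 blocked=[]
Op 5: conn=-4 S1=40 S2=50 S3=27 S4=9 blocked=[1, 2, 3, 4]
Op 6: conn=-4 S1=47 S2=50 S3=27 S4=9 blocked=[1, 2, 3, 4]
Op 7: conn=-21 S1=47 S2=50 S3=10 S4=9 blocked=[1, 2, 3, 4]
Op 8: conn=-32 S1=47 S2=50 S3=10 S4=-2 blocked=[1, 2, 3, 4]
Op 9: conn=-38 S1=47 S2=44 S3=10 S4=-2 blocked=[1, 2, 3, 4]
Op 10: conn=-56 S1=47 S2=44 S3=10 S4=-20 blocked=[1, 2, 3, 4]
Op 11: conn=-56 S1=47 S2=44 S3=10 S4=-12 blocked=[1, 2, 3, 4]
Op 12: conn=-67 S1=36 S2=44 S3=10 S4=-12 blocked=[1, 2, 3, 4]

Answer: -67 36 44 10 -12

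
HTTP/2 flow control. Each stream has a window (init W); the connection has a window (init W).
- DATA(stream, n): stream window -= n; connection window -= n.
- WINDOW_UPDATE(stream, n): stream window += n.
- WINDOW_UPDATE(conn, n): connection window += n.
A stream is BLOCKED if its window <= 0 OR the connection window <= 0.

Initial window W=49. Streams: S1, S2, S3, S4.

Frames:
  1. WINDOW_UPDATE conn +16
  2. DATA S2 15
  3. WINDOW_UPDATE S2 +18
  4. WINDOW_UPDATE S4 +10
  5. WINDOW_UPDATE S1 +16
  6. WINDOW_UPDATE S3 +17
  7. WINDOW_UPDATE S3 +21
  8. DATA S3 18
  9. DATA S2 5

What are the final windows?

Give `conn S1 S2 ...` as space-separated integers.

Answer: 27 65 47 69 59

Derivation:
Op 1: conn=65 S1=49 S2=49 S3=49 S4=49 blocked=[]
Op 2: conn=50 S1=49 S2=34 S3=49 S4=49 blocked=[]
Op 3: conn=50 S1=49 S2=52 S3=49 S4=49 blocked=[]
Op 4: conn=50 S1=49 S2=52 S3=49 S4=59 blocked=[]
Op 5: conn=50 S1=65 S2=52 S3=49 S4=59 blocked=[]
Op 6: conn=50 S1=65 S2=52 S3=66 S4=59 blocked=[]
Op 7: conn=50 S1=65 S2=52 S3=87 S4=59 blocked=[]
Op 8: conn=32 S1=65 S2=52 S3=69 S4=59 blocked=[]
Op 9: conn=27 S1=65 S2=47 S3=69 S4=59 blocked=[]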